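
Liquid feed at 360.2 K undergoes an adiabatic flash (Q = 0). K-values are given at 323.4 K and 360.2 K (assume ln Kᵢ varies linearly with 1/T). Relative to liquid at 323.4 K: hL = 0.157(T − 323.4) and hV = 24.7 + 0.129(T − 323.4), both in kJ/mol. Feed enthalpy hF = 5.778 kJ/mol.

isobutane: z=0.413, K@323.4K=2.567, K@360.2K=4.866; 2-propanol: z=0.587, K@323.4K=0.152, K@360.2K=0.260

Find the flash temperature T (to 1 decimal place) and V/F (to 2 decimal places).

T = 330.2 K, V/F = 0.19

Adiabatic flash: solve Rachford–Rice at each trial T, then check hF = ψ·hV(T) + (1−ψ)·hL(T).
  T = 323.4 K: K = (2.567, 0.152), RR gives ψ = 0.112, H_out = 2.777 kJ/mol
  T = 360.2 K: K = (4.866, 0.260), RR gives ψ = 0.406, H_out = 15.394 kJ/mol
  T = 341.8 K: K = (3.596, 0.202), RR gives ψ = 0.291, H_out = 9.931 kJ/mol
  T = 332.6 K: K = (3.052, 0.176), RR gives ψ = 0.215, H_out = 6.701 kJ/mol
  T = 328.0 K: K = (2.803, 0.164), RR gives ψ = 0.168, H_out = 4.854 kJ/mol
  T = 330.3 K: K = (2.926, 0.170), RR gives ψ = 0.193, H_out = 5.802 kJ/mol
Linear interpolation between T = 328.0 (H_out = 4.854) and T = 330.3 (H_out = 5.802) on hF = 5.778 gives T ≈ 330.2 K, at which ψ = 0.19.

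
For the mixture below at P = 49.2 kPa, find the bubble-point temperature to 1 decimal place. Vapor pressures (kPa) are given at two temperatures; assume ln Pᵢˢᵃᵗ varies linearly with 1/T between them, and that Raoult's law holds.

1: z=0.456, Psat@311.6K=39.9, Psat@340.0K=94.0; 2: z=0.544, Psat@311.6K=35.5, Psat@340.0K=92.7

T = 319.6 K

Bubble-point temperature: ΣzᵢPᵢˢᵃᵗ(T) = P. Interpolate ln Pᵢˢᵃᵗ = aᵢ + bᵢ/T.
  T = 311.6 K: ΣzᵢPᵢˢᵃᵗ = 37.51 kPa
  T = 340.0 K: ΣzᵢPᵢˢᵃᵗ = 93.29 kPa
  T = 325.8 K: ΣzᵢPᵢˢᵃᵗ = 60.32 kPa
  T = 318.7 K: ΣzᵢPᵢˢᵃᵗ = 47.81 kPa
  T = 322.2 K: ΣzᵢPᵢˢᵃᵗ = 53.68 kPa
  T = 320.4 K: ΣzᵢPᵢˢᵃᵗ = 50.59 kPa
Interpolating between 318.7 K and 320.4 K gives T ≈ 319.6 K.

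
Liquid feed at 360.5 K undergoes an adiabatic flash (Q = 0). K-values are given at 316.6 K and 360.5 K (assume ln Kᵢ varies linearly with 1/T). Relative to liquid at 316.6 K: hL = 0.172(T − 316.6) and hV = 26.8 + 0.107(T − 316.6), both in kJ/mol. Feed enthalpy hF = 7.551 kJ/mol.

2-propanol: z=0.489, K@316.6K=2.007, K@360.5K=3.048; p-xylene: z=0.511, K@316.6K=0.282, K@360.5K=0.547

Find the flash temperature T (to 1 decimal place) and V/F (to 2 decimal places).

T = 321.8 K, V/F = 0.25

Adiabatic flash: solve Rachford–Rice at each trial T, then check hF = ψ·hV(T) + (1−ψ)·hL(T).
  T = 316.6 K: K = (2.007, 0.282), RR gives ψ = 0.174, H_out = 4.653 kJ/mol
  T = 360.5 K: K = (3.048, 0.547), RR gives ψ = 0.830, H_out = 27.425 kJ/mol
  T = 338.6 K: K = (2.508, 0.402), RR gives ψ = 0.478, H_out = 15.920 kJ/mol
  T = 327.6 K: K = (2.252, 0.339), RR gives ψ = 0.331, H_out = 10.530 kJ/mol
  T = 322.1 K: K = (2.128, 0.309), RR gives ψ = 0.255, H_out = 7.693 kJ/mol
  T = 319.4 K: K = (2.068, 0.296), RR gives ψ = 0.216, H_out = 6.232 kJ/mol
  T = 320.8 K: K = (2.099, 0.303), RR gives ψ = 0.237, H_out = 6.997 kJ/mol
Linear interpolation between T = 320.8 (H_out = 6.997) and T = 322.1 (H_out = 7.693) on hF = 7.551 gives T ≈ 321.8 K, at which ψ = 0.25.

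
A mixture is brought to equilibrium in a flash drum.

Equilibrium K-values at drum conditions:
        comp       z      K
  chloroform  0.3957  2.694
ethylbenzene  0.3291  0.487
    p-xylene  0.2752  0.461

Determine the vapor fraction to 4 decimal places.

Newton–Raphson from ψ = 0.69:
  ψ = 0.6900: g = -0.18843, g' = -0.6516 → ψ = 0.4008
  ψ = 0.4008: g = -0.00249, g' = -0.6702 → ψ = 0.3971
Converged at ψ = 0.3971.

ψ = 0.3971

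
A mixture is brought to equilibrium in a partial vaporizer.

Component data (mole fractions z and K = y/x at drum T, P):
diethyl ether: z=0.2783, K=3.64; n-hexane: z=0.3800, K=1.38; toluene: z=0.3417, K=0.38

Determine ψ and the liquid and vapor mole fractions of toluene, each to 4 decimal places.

ψ = 0.6967, x_toluene = 0.6015, y_toluene = 0.2286

Newton iteration, ψ⁰ = 0.5:
  ψ = 0.5000: g = 0.13100, g' = -0.6750 → ψ = 0.6941
  ψ = 0.6941: g = 0.00178, g' = -0.6809 → ψ = 0.6967
Converged at ψ = 0.6967.
Compositions from xᵢ = zᵢ/(1+ψ(Kᵢ−1)), yᵢ = Kᵢxᵢ:
  diethyl ether: x = 0.0980, y = 0.3568
  n-hexane: x = 0.3005, y = 0.4146
  toluene: x = 0.6015, y = 0.2286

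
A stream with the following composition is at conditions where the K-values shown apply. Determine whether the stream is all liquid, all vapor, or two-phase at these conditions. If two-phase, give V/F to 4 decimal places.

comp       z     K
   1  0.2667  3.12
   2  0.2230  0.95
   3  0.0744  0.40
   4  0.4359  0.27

ΣzᵢKᵢ = 1.1914; Σzᵢ/Kᵢ = 2.1207.
Both exceed 1, so a two-phase solution exists.
Newton iteration, ψ⁰ = 0.5:
  ψ = 0.5000: g = -0.30185, g' = -0.9138 → ψ = 0.1697
  ψ = 0.1697: g = -0.00831, g' = -0.9847 → ψ = 0.1612
  ψ = 0.1612: g = 0.00005, g' = -0.9975 → ψ = 0.1613
Converged at ψ = 0.1613.

two-phase, V/F = 0.1613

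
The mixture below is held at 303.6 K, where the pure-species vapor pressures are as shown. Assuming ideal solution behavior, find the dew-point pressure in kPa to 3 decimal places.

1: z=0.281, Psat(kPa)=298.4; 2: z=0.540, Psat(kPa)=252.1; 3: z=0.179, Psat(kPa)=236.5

At the dew point ψ → 1, so Σzᵢ/Kᵢ = 1 with Kᵢ = Pᵢˢᵃᵗ/P ⇒ 1/P = Σzᵢ/Pᵢˢᵃᵗ.
1/P = 0.281/298.4 + 0.540/252.1 + 0.179/236.5 = 0.003841 ⇒ P = 260.378 kPa

Pdew = 260.378 kPa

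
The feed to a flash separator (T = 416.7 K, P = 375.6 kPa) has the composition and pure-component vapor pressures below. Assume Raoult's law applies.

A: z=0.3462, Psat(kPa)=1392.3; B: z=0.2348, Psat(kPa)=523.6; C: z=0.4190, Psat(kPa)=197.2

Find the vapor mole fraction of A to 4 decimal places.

Raoult's law: Kᵢ = Pᵢˢᵃᵗ/P = Pᵢˢᵃᵗ/375.6.
  K_A = 1392.3/375.6 = 3.706869, K_B = 523.6/375.6 = 1.394036, K_C = 197.2/375.6 = 0.525027
Rachford–Rice: g(β) = Σ zᵢ(Kᵢ−1)/(1+β(Kᵢ−1)) = 0.
g(0) = ΣzᵢKᵢ − 1 = 0.8306 and g(1) = 1 − Σzᵢ/Kᵢ = -0.0599, so a root lies in (0, 1).
Newton–Raphson from β = 0.5:
  β = 0.5000: g = 0.21449, g' = -0.6460 → β = 0.8320
  β = 0.8320: g = 0.02878, g' = -0.5189 → β = 0.8875
  β = 0.8875: g = -0.00005, g' = -0.5216 → β = 0.8874
Converged at β = 0.8874.
Compositions from xᵢ = zᵢ/(1+β(Kᵢ−1)), yᵢ = Kᵢxᵢ:
  A: x = 0.1018, y = 0.3772
  B: x = 0.1740, y = 0.2425
  C: x = 0.7243, y = 0.3803

y_A = 0.3772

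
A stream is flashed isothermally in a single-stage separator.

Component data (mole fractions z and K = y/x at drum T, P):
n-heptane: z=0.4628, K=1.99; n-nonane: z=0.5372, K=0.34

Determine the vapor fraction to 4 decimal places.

Let ψ = V/F and solve Σ zᵢ(Kᵢ−1)/(1+ψ(Kᵢ−1)) = 0.
Check two-phase: ΣzᵢKᵢ = 1.1036 > 1 and Σzᵢ/Kᵢ = 1.8126 > 1, so g(0) = 0.1036 > 0 and g(1) = -0.8126 < 0.
Newton–Raphson from ψ = 0.5:
  ψ = 0.5000: g = -0.22271, g' = -0.7242 → ψ = 0.1925
  ψ = 0.1925: g = -0.02131, g' = -0.6271 → ψ = 0.1585
  ψ = 0.1585: g = 0.00005, g' = -0.6308 → ψ = 0.1586
Converged at ψ = 0.1586.

ψ = 0.1586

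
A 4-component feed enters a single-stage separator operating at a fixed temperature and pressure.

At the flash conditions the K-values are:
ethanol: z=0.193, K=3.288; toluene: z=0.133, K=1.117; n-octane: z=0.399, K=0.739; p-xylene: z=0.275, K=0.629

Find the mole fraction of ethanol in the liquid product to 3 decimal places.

Rachford–Rice: g(β) = Σ zᵢ(Kᵢ−1)/(1+β(Kᵢ−1)) = 0.
Feasibility: ΣzᵢKᵢ = 1.251, Σzᵢ/Kᵢ = 1.155 — both > 1, two phases present.
Newton iteration, β⁰ = 0.5:
  β = 0.500: g = -0.0244, g' = -0.314 → β = 0.423
  β = 0.423: g = 0.0013, g' = -0.350 → β = 0.426
Converged at β = 0.426.
Compositions from xᵢ = zᵢ/(1+β(Kᵢ−1)), yᵢ = Kᵢxᵢ:
  ethanol: x = 0.098, y = 0.321
  toluene: x = 0.127, y = 0.142
  n-octane: x = 0.449, y = 0.332
  p-xylene: x = 0.327, y = 0.205

x_ethanol = 0.098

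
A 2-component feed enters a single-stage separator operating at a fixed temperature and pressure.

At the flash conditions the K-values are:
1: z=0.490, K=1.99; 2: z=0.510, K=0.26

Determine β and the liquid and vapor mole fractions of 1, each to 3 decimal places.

Rachford–Rice: g(β) = Σ zᵢ(Kᵢ−1)/(1+β(Kᵢ−1)) = 0.
Check two-phase: ΣzᵢKᵢ = 1.108 > 1 and Σzᵢ/Kᵢ = 2.208 > 1, so g(0) = 0.108 > 0 and g(1) = -1.208 < 0.
Newton–Raphson from β = 0.5:
  β = 0.500: g = -0.2746, g' = -0.919 → β = 0.201
  β = 0.201: g = -0.0388, g' = -0.719 → β = 0.147
Converged at β = 0.147.
Compositions from xᵢ = zᵢ/(1+β(Kᵢ−1)), yᵢ = Kᵢxᵢ:
  1: x = 0.428, y = 0.851
  2: x = 0.572, y = 0.149

β = 0.147, x_1 = 0.428, y_1 = 0.851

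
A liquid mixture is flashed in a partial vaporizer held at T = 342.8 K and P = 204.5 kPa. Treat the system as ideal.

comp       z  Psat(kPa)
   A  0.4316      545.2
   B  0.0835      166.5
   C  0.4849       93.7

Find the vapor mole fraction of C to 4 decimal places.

y_C = 0.3102

Raoult's law: Kᵢ = Pᵢˢᵃᵗ/P = Pᵢˢᵃᵗ/204.5.
  K_A = 545.2/204.5 = 2.666015, K_B = 166.5/204.5 = 0.814181, K_C = 93.7/204.5 = 0.458191
Rachford–Rice: g(β) = Σ zᵢ(Kᵢ−1)/(1+β(Kᵢ−1)) = 0.
g(0) = ΣzᵢKᵢ − 1 = 0.4408 and g(1) = 1 − Σzᵢ/Kᵢ = -0.3227, so a root lies in (0, 1).
Newton–Raphson from β = 0.5:
  β = 0.5000: g = 0.01483, g' = -0.6278 → β = 0.5236
  β = 0.5236: g = 0.00006, g' = -0.6227 → β = 0.5237
Converged at β = 0.5237.
Compositions from xᵢ = zᵢ/(1+β(Kᵢ−1)), yᵢ = Kᵢxᵢ:
  A: x = 0.2305, y = 0.6145
  B: x = 0.0925, y = 0.0753
  C: x = 0.6770, y = 0.3102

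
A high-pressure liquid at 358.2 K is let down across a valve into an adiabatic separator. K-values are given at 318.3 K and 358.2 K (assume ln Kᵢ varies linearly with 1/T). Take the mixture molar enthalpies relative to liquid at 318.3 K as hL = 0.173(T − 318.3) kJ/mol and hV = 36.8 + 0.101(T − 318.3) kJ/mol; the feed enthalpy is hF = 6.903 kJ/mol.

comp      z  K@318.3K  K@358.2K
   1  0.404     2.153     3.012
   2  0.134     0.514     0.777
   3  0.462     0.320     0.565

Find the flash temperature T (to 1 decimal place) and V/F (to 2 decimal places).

Adiabatic flash: solve Rachford–Rice at each trial T, then check hF = ψ·hV(T) + (1−ψ)·hL(T).
  T = 318.3 K: K = (2.153, 0.514, 0.320), RR gives ψ = 0.117, H_out = 4.310 kJ/mol
  T = 358.2 K: K = (3.012, 0.777, 0.565), RR gives ψ = 0.728, H_out = 31.602 kJ/mol
  T = 338.2 K: K = (2.571, 0.639, 0.432), RR gives ψ = 0.390, H_out = 17.251 kJ/mol
  T = 328.2 K: K = (2.358, 0.575, 0.373), RR gives ψ = 0.254, H_out = 10.862 kJ/mol
  T = 323.2 K: K = (2.254, 0.544, 0.346), RR gives ψ = 0.186, H_out = 7.614 kJ/mol
  T = 320.8 K: K = (2.204, 0.529, 0.333), RR gives ψ = 0.152, H_out = 6.015 kJ/mol
Linear interpolation between T = 320.8 (H_out = 6.015) and T = 323.2 (H_out = 7.614) on hF = 6.903 gives T ≈ 322.1 K, at which ψ = 0.17.

T = 322.1 K, V/F = 0.17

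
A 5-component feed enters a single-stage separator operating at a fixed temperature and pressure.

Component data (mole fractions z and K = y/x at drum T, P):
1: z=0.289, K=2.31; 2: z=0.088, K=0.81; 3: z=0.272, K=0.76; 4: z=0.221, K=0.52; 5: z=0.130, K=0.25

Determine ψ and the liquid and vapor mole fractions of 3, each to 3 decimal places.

Material balance + equilibrium reduce to Σ zᵢ(Kᵢ−1)/(1+ψ(Kᵢ−1)) = 0.
Feasibility: ΣzᵢKᵢ = 1.093, Σzᵢ/Kᵢ = 1.537 — both > 1, two phases present.
Newton iteration, ψ⁰ = 0.58:
  ψ = 0.580: g = -0.1991, g' = -0.512 → ψ = 0.191
  ψ = 0.191: g = -0.0137, g' = -0.499 → ψ = 0.164
Converged at ψ = 0.164.
Compositions from xᵢ = zᵢ/(1+ψ(Kᵢ−1)), yᵢ = Kᵢxᵢ:
  1: x = 0.238, y = 0.549
  2: x = 0.091, y = 0.074
  3: x = 0.283, y = 0.215
  4: x = 0.240, y = 0.125
  5: x = 0.148, y = 0.037

ψ = 0.164, x_3 = 0.283, y_3 = 0.215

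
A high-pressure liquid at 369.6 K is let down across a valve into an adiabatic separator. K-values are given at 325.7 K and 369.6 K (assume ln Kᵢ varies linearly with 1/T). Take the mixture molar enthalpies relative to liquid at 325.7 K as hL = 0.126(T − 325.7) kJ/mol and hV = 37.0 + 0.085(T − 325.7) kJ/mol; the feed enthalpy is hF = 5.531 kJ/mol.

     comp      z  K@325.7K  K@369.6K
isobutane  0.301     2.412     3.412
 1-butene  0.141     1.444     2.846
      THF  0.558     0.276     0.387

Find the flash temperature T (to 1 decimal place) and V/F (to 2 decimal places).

Adiabatic flash: solve Rachford–Rice at each trial T, then check hF = ψ·hV(T) + (1−ψ)·hL(T).
  T = 325.7 K: K = (2.412, 1.444, 0.276), RR gives ψ = 0.096, H_out = 3.559 kJ/mol
  T = 369.6 K: K = (3.412, 2.846, 0.387), RR gives ψ = 0.469, H_out = 22.043 kJ/mol
  T = 347.6 K: K = (2.899, 2.070, 0.330), RR gives ψ = 0.312, H_out = 14.005 kJ/mol
  T = 336.6 K: K = (2.651, 1.737, 0.303), RR gives ψ = 0.214, H_out = 9.182 kJ/mol
  T = 331.1 K: K = (2.530, 1.585, 0.289), RR gives ψ = 0.157, H_out = 6.468 kJ/mol
  T = 328.4 K: K = (2.471, 1.513, 0.283), RR gives ψ = 0.128, H_out = 5.046 kJ/mol
  T = 329.8 K: K = (2.501, 1.550, 0.286), RR gives ψ = 0.143, H_out = 5.791 kJ/mol
Linear interpolation between T = 328.4 (H_out = 5.046) and T = 329.8 (H_out = 5.791) on hF = 5.531 gives T ≈ 329.3 K, at which ψ = 0.14.

T = 329.3 K, V/F = 0.14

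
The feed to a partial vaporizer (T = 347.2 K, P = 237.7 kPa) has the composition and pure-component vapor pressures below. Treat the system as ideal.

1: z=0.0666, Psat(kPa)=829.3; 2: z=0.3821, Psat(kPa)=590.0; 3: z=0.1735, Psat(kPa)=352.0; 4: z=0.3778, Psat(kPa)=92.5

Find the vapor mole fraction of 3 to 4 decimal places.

y_3 = 0.1925

Raoult's law: Kᵢ = Pᵢˢᵃᵗ/P = Pᵢˢᵃᵗ/237.7.
  K_1 = 829.3/237.7 = 3.488851, K_2 = 590.0/237.7 = 2.482120, K_3 = 352.0/237.7 = 1.480858, K_4 = 92.5/237.7 = 0.389146
Newton iteration, ψ⁰ = 0.5:
  ψ = 0.5000: g = 0.13412, g' = -0.6771 → ψ = 0.6981
  ψ = 0.6981: g = -0.00101, g' = -0.7088 → ψ = 0.6967
Converged at ψ = 0.6967.
Compositions from xᵢ = zᵢ/(1+ψ(Kᵢ−1)), yᵢ = Kᵢxᵢ:
  1: x = 0.0244, y = 0.0850
  2: x = 0.1880, y = 0.4666
  3: x = 0.1300, y = 0.1925
  4: x = 0.6577, y = 0.2559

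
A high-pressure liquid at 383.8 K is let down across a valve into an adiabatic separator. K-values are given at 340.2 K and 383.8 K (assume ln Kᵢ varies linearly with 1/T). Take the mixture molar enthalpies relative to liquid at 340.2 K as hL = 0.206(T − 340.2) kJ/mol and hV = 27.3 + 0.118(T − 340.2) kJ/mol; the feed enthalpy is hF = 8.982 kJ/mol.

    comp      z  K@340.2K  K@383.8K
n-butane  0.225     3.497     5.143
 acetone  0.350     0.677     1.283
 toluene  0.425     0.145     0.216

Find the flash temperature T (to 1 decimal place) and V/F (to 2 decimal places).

Adiabatic flash: solve Rachford–Rice at each trial T, then check hF = ψ·hV(T) + (1−ψ)·hL(T).
  T = 340.2 K: K = (3.497, 0.677, 0.145), RR gives ψ = 0.053, H_out = 1.457 kJ/mol
  T = 383.8 K: K = (5.143, 1.283, 0.216), RR gives ψ = 0.360, H_out = 17.425 kJ/mol
  T = 362.0 K: K = (4.290, 0.950, 0.179), RR gives ψ = 0.209, H_out = 9.793 kJ/mol
  T = 351.1 K: K = (3.886, 0.806, 0.162), RR gives ψ = 0.132, H_out = 5.722 kJ/mol
  T = 356.6 K: K = (4.088, 0.877, 0.170), RR gives ψ = 0.171, H_out = 7.797 kJ/mol
  T = 359.3 K: K = (4.189, 0.913, 0.175), RR gives ψ = 0.190, H_out = 8.800 kJ/mol
  T = 360.6 K: K = (4.238, 0.931, 0.177), RR gives ψ = 0.199, H_out = 9.279 kJ/mol
Linear interpolation between T = 359.3 (H_out = 8.800) and T = 360.6 (H_out = 9.279) on hF = 8.982 gives T ≈ 359.8 K, at which ψ = 0.19.

T = 359.8 K, V/F = 0.19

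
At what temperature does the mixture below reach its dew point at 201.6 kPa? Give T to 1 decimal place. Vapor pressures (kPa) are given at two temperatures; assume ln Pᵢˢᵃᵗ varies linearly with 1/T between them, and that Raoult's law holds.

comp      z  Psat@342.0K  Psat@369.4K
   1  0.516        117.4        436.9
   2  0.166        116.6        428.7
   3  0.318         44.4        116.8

T = 365.5 K

Dew-point temperature: Σzᵢ·P/Pᵢˢᵃᵗ(T) = 1. Interpolate ln Pᵢˢᵃᵗ = aᵢ + bᵢ/T.
  T = 342.0 K: ΣzᵢP/Pᵢˢᵃᵗ = 2.6170
  T = 369.4 K: ΣzᵢP/Pᵢˢᵃᵗ = 0.8650
  T = 355.7 K: ΣzᵢP/Pᵢˢᵃᵗ = 1.4676
  T = 362.5 K: ΣzᵢP/Pᵢˢᵃᵗ = 1.1224
  T = 365.9 K: ΣzᵢP/Pᵢˢᵃᵗ = 0.9858
  T = 364.2 K: ΣzᵢP/Pᵢˢᵃᵗ = 1.0515
Interpolating between 364.2 K and 365.9 K gives T ≈ 365.5 K.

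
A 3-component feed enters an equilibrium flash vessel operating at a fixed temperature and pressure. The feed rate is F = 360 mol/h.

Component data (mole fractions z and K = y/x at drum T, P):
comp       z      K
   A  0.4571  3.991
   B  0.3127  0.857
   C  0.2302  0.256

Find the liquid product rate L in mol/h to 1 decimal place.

L = 95.6 mol/h

Let ψ = V/F and solve Σ zᵢ(Kᵢ−1)/(1+ψ(Kᵢ−1)) = 0.
g(0) = ΣzᵢKᵢ − 1 = 1.1512 and g(1) = 1 − Σzᵢ/Kᵢ = -0.3786, so a root lies in (0, 1).
Newton–Raphson from ψ = 0.5:
  ψ = 0.5000: g = 0.22698, g' = -0.9872 → ψ = 0.7299
  ψ = 0.7299: g = 0.00474, g' = -1.0218 → ψ = 0.7346
Converged at ψ = 0.7346.
Then V = ψ·F = 0.7346·360 = 264.4 mol/h and L = F − V = 95.6 mol/h.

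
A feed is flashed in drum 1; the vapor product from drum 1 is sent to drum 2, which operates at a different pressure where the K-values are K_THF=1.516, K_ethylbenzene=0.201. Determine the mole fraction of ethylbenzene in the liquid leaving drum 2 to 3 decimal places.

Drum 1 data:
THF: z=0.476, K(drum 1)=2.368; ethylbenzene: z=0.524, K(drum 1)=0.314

x_ethylbenzene (drum 2) = 0.392

Drum 1:
Material balance + equilibrium reduce to Σ zᵢ(Kᵢ−1)/(1+ψ₁(Kᵢ−1)) = 0.
Check two-phase: ΣzᵢKᵢ = 1.292 > 1 and Σzᵢ/Kᵢ = 1.870 > 1, so g(0) = 0.292 > 0 and g(1) = -0.870 < 0.
Binary case is linear: z₁(K₁−1)(1+ψ₁(K₂−1)) + z₂(K₂−1)(1+ψ₁(K₁−1)) = 0
⇒ ψ₁ = [z₁(K₁−1)+z₂(K₂−1)] / [−(K₁−1)(K₂−1)] = 0.2917/0.9384 = 0.311
Drum-1 compositions:
  THF: x = 0.334, y = 0.791
  ethylbenzene: x = 0.666, y = 0.209
Drum-2 feed = drum-1 vapor: z₂ = (0.7909, 0.2091).
Drum 2:
Rachford–Rice: g(ψ₂) = Σ zᵢ(Kᵢ−1)/(1+ψ₂(Kᵢ−1)) = 0.
g(0) = ΣzᵢKᵢ − 1 = 0.241 and g(1) = 1 − Σzᵢ/Kᵢ = -0.562, so a root lies in (0, 1).
Newton iteration, ψ₂⁰ = 0.62:
  ψ₂ = 0.620: g = -0.0220, g' = -0.645 → ψ₂ = 0.586
  ψ₂ = 0.586: g = -0.0009, g' = -0.596 → ψ₂ = 0.585
Converged at ψ₂ = 0.585.
  THF: x = 0.608, y = 0.921
  ethylbenzene: x = 0.392, y = 0.079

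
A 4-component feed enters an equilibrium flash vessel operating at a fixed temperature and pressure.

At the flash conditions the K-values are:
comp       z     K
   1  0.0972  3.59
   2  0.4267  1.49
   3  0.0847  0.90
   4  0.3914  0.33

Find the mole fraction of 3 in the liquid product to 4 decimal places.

x_3 = 0.0871

Newton–Raphson from V/F = 0.5:
  V/F = 0.5000: g = -0.12563, g' = -0.5881 → V/F = 0.2864
  V/F = 0.2864: g = -0.00534, g' = -0.5637 → V/F = 0.2769
Converged at V/F = 0.2769.
Compositions from xᵢ = zᵢ/(1+V/F(Kᵢ−1)), yᵢ = Kᵢxᵢ:
  1: x = 0.0566, y = 0.2032
  2: x = 0.3757, y = 0.5598
  3: x = 0.0871, y = 0.0784
  4: x = 0.4806, y = 0.1586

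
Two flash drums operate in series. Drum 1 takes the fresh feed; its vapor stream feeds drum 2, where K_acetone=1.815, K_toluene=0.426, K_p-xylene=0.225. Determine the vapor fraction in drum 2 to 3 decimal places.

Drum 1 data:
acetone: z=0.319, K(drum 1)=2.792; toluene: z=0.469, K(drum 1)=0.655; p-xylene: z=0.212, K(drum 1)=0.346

Drum 1:
Newton–Raphson from ψ₁ = 0.5:
  ψ₁ = 0.500: g = -0.1000, g' = -0.567 → ψ₁ = 0.323
  ψ₁ = 0.323: g = 0.0039, g' = -0.627 → ψ₁ = 0.330
Converged at ψ₁ = 0.330.
Drum-1 compositions:
  acetone: x = 0.201, y = 0.560
  toluene: x = 0.529, y = 0.347
  p-xylene: x = 0.270, y = 0.094
Drum-2 feed = drum-1 vapor: z₂ = (0.5599, 0.3466, 0.0935).
Drum 2:
Iterate (Newton) starting at ψ₂ = 0.5:
  ψ₂ = 0.500: g = -0.0732, g' = -0.562 → ψ₂ = 0.370
  ψ₂ = 0.370: g = -0.0035, g' = -0.514 → ψ₂ = 0.363
Converged at ψ₂ = 0.363.
  acetone: x = 0.432, y = 0.784
  toluene: x = 0.438, y = 0.187
  p-xylene: x = 0.130, y = 0.029

V/F (drum 2) = 0.363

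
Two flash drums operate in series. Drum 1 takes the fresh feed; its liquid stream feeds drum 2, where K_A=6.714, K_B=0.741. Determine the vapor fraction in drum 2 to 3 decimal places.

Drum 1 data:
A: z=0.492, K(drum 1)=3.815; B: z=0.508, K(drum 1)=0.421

V/F (drum 2) = 0.514

Drum 1:
Rachford–Rice: g(ψ₁) = Σ zᵢ(Kᵢ−1)/(1+ψ₁(Kᵢ−1)) = 0.
Feasibility: ΣzᵢKᵢ = 2.091, Σzᵢ/Kᵢ = 1.336 — both > 1, two phases present.
Newton iteration, ψ₁⁰ = 0.66:
  ψ₁ = 0.660: g = 0.0086, g' = -0.923 → ψ₁ = 0.669
Converged at ψ₁ = 0.669.
Drum-1 compositions:
  A: x = 0.171, y = 0.651
  B: x = 0.829, y = 0.349
Drum-2 feed = drum-1 liquid: z₂ = (0.1706, 0.8294).
Drum 2:
Material balance + equilibrium reduce to Σ zᵢ(Kᵢ−1)/(1+ψ₂(Kᵢ−1)) = 0.
g(0) = ΣzᵢKᵢ − 1 = 0.760 and g(1) = 1 − Σzᵢ/Kᵢ = -0.145, so a root lies in (0, 1).
Binary case is linear: z₁(K₁−1)(1+ψ₂(K₂−1)) + z₂(K₂−1)(1+ψ₂(K₁−1)) = 0
⇒ ψ₂ = [z₁(K₁−1)+z₂(K₂−1)] / [−(K₁−1)(K₂−1)] = 0.7600/1.4799 = 0.514
  A: x = 0.043, y = 0.291
  B: x = 0.957, y = 0.709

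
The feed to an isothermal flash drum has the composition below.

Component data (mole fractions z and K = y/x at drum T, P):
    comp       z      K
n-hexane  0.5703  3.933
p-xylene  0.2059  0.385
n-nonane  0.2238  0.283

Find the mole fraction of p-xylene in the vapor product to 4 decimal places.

Rachford–Rice: g(ψ) = Σ zᵢ(Kᵢ−1)/(1+ψ(Kᵢ−1)) = 0.
g(0) = ΣzᵢKᵢ − 1 = 1.3856 and g(1) = 1 − Σzᵢ/Kᵢ = -0.4706, so a root lies in (0, 1).
Newton–Raphson from ψ = 0.5:
  ψ = 0.5000: g = 0.24517, g' = -1.2484 → ψ = 0.6964
  ψ = 0.6964: g = 0.00780, g' = -1.2272 → ψ = 0.7027
Converged at ψ = 0.7027.
Compositions from xᵢ = zᵢ/(1+ψ(Kᵢ−1)), yᵢ = Kᵢxᵢ:
  n-hexane: x = 0.1863, y = 0.7327
  p-xylene: x = 0.3626, y = 0.1396
  n-nonane: x = 0.4511, y = 0.1277

y_p-xylene = 0.1396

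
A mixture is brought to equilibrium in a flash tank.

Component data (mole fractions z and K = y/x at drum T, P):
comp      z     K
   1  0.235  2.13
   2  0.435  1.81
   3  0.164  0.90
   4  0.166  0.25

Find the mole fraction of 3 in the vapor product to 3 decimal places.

y_3 = 0.161

Iterate (Newton) starting at β = 0.38:
  β = 0.380: g = 0.2640, g' = -0.498 → β = 0.910
  β = 0.910: g = -0.0764, g' = -1.096 → β = 0.840
  β = 0.840: g = -0.0087, g' = -0.865 → β = 0.830
Converged at β = 0.830.
Compositions from xᵢ = zᵢ/(1+β(Kᵢ−1)), yᵢ = Kᵢxᵢ:
  1: x = 0.121, y = 0.258
  2: x = 0.260, y = 0.471
  3: x = 0.179, y = 0.161
  4: x = 0.440, y = 0.110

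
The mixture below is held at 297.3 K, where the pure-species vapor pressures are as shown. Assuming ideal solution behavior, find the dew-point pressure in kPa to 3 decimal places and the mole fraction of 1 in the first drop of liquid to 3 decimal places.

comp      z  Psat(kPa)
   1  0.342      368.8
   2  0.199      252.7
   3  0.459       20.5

At the dew point ψ → 1, so Σzᵢ/Kᵢ = 1 with Kᵢ = Pᵢˢᵃᵗ/P ⇒ 1/P = Σzᵢ/Pᵢˢᵃᵗ.
1/P = 0.342/368.8 + 0.199/252.7 + 0.459/20.5 = 0.024105 ⇒ P = 41.485 kPa
xᵢ = zᵢP/Pᵢˢᵃᵗ ⇒ x_1 = 0.342·41.485/368.8 = 0.038

Pdew = 41.485 kPa, x_1 = 0.038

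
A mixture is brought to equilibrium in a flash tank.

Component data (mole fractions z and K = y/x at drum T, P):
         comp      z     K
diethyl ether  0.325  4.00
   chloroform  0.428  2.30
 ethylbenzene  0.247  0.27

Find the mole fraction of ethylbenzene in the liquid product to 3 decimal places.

x_ethylbenzene = 0.714

Newton iteration, V/F⁰ = 0.5:
  V/F = 0.500: g = 0.4433, g' = -1.060 → V/F = 0.918
  V/F = 0.918: g = -0.0334, g' = -1.568 → V/F = 0.897
  V/F = 0.897: g = -0.0010, g' = -1.473 → V/F = 0.896
Converged at V/F = 0.896.
Compositions from xᵢ = zᵢ/(1+V/F(Kᵢ−1)), yᵢ = Kᵢxᵢ:
  diethyl ether: x = 0.088, y = 0.352
  chloroform: x = 0.198, y = 0.455
  ethylbenzene: x = 0.714, y = 0.193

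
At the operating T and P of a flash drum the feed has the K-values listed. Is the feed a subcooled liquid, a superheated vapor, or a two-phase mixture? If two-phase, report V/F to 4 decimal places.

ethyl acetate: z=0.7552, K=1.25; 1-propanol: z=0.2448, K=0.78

ΣzᵢKᵢ = 1.1349; Σzᵢ/Kᵢ = 0.9180.
Since Σzᵢ/Kᵢ < 1 the mixture is above its dew point — single vapor phase.

superheated vapor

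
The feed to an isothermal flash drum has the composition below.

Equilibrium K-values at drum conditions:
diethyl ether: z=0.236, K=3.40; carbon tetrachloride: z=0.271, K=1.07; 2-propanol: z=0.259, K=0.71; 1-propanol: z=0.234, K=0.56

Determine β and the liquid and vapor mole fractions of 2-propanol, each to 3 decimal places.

Newton iteration, β⁰ = 0.67:
  β = 0.670: g = -0.0039, g' = -0.326 → β = 0.658
Converged at β = 0.658.
Compositions from xᵢ = zᵢ/(1+β(Kᵢ−1)), yᵢ = Kᵢxᵢ:
  diethyl ether: x = 0.092, y = 0.311
  carbon tetrachloride: x = 0.259, y = 0.277
  2-propanol: x = 0.320, y = 0.227
  1-propanol: x = 0.329, y = 0.184

β = 0.658, x_2-propanol = 0.320, y_2-propanol = 0.227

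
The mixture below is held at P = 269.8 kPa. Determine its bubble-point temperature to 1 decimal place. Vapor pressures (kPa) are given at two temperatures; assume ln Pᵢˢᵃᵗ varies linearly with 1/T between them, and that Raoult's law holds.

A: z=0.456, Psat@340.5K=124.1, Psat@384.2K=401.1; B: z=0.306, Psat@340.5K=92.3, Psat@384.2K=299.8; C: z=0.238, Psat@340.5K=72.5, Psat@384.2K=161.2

T = 377.8 K

Bubble-point temperature: ΣzᵢPᵢˢᵃᵗ(T) = P. Interpolate ln Pᵢˢᵃᵗ = aᵢ + bᵢ/T.
  T = 340.5 K: ΣzᵢPᵢˢᵃᵗ = 102.09 kPa
  T = 384.2 K: ΣzᵢPᵢˢᵃᵗ = 313.01 kPa
  T = 362.4 K: ΣzᵢPᵢˢᵃᵗ = 184.73 kPa
  T = 373.3 K: ΣzᵢPᵢˢᵃᵗ = 242.22 kPa
  T = 378.8 K: ΣzᵢPᵢˢᵃᵗ = 276.15 kPa
  T = 376.1 K: ΣzᵢPᵢˢᵃᵗ = 259.05 kPa
Interpolating between 376.1 K and 378.8 K gives T ≈ 377.8 K.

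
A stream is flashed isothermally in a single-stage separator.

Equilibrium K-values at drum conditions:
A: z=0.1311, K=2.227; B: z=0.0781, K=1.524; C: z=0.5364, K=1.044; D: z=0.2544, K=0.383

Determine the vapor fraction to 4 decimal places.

Let ψ = V/F and solve Σ zᵢ(Kᵢ−1)/(1+ψ(Kᵢ−1)) = 0.
g(0) = ΣzᵢKᵢ − 1 = 0.0684 and g(1) = 1 − Σzᵢ/Kᵢ = -0.2881, so a root lies in (0, 1).
Iterate (Newton) starting at ψ = 0.61:
  ψ = 0.6100: g = -0.10570, g' = -0.3269 → ψ = 0.2866
  ψ = 0.2866: g = -0.01280, g' = -0.2682 → ψ = 0.2389
  ψ = 0.2389: g = 0.00002, g' = -0.2692 → ψ = 0.2390
Converged at ψ = 0.2390.

ψ = 0.2390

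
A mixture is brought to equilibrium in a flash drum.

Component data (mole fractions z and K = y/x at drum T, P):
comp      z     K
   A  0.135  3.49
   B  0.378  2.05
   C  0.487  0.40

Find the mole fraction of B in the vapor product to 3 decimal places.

Let ψ = V/F and solve Σ zᵢ(Kᵢ−1)/(1+ψ(Kᵢ−1)) = 0.
Feasibility: ΣzᵢKᵢ = 1.441, Σzᵢ/Kᵢ = 1.441 — both > 1, two phases present.
Iterate (Newton) starting at ψ = 0.66:
  ψ = 0.660: g = -0.1222, g' = -0.746 → ψ = 0.496
  ψ = 0.496: g = -0.0047, g' = -0.703 → ψ = 0.489
Converged at ψ = 0.489.
Compositions from xᵢ = zᵢ/(1+ψ(Kᵢ−1)), yᵢ = Kᵢxᵢ:
  A: x = 0.061, y = 0.212
  B: x = 0.250, y = 0.512
  C: x = 0.689, y = 0.276

y_B = 0.512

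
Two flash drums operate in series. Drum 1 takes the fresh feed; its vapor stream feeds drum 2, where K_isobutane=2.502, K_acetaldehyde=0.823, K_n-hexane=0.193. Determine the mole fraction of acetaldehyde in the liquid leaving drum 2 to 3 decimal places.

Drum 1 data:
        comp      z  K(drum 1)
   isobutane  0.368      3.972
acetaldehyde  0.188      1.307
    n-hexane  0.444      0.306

Drum 1:
Rachford–Rice: g(ψ₁) = Σ zᵢ(Kᵢ−1)/(1+ψ₁(Kᵢ−1)) = 0.
Feasibility: ΣzᵢKᵢ = 1.843, Σzᵢ/Kᵢ = 1.687 — both > 1, two phases present.
Newton–Raphson from ψ₁ = 0.66:
  ψ₁ = 0.660: g = -0.1513, g' = -1.111 → ψ₁ = 0.524
  ψ₁ = 0.524: g = -0.0067, g' = -1.038 → ψ₁ = 0.517
Converged at ψ₁ = 0.517.
Drum-1 compositions:
  isobutane: x = 0.145, y = 0.576
  acetaldehyde: x = 0.162, y = 0.212
  n-hexane: x = 0.693, y = 0.212
Drum-2 feed = drum-1 vapor: z₂ = (0.5760, 0.2120, 0.2120).
Drum 2:
Newton iteration, ψ₂⁰ = 0.55:
  ψ₂ = 0.550: g = 0.1246, g' = -0.844 → ψ₂ = 0.698
  ψ₂ = 0.698: g = -0.0118, g' = -1.041 → ψ₂ = 0.686
Converged at ψ₂ = 0.686.
  isobutane: x = 0.284, y = 0.710
  acetaldehyde: x = 0.241, y = 0.199
  n-hexane: x = 0.475, y = 0.092

x_acetaldehyde (drum 2) = 0.241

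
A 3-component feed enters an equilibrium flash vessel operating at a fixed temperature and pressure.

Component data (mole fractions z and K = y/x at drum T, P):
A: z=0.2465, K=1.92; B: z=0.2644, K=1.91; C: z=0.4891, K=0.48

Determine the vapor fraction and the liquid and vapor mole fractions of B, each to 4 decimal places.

ψ = 0.4479, x_B = 0.1878, y_B = 0.3588

Newton iteration, ψ⁰ = 0.52:
  ψ = 0.5200: g = -0.03187, g' = -0.4448 → ψ = 0.4483
  ψ = 0.4483: g = -0.00021, g' = -0.4399 → ψ = 0.4479
Converged at ψ = 0.4479.
Compositions from xᵢ = zᵢ/(1+ψ(Kᵢ−1)), yᵢ = Kᵢxᵢ:
  A: x = 0.1746, y = 0.3352
  B: x = 0.1878, y = 0.3588
  C: x = 0.6376, y = 0.3060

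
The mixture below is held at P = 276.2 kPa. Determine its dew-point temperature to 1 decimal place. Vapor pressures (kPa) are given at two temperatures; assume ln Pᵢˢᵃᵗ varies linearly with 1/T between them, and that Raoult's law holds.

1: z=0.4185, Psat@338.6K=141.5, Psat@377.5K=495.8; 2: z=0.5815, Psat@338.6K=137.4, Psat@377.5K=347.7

Dew-point temperature: Σzᵢ·P/Pᵢˢᵃᵗ(T) = 1. Interpolate ln Pᵢˢᵃᵗ = aᵢ + bᵢ/T.
  T = 338.6 K: ΣzᵢP/Pᵢˢᵃᵗ = 1.9858
  T = 377.5 K: ΣzᵢP/Pᵢˢᵃᵗ = 0.6951
  T = 358.1 K: ΣzᵢP/Pᵢˢᵃᵗ = 1.1368
  T = 367.8 K: ΣzᵢP/Pᵢˢᵃᵗ = 0.8826
  T = 363.0 K: ΣzᵢP/Pᵢˢᵃᵗ = 0.9985
  T = 360.6 K: ΣzᵢP/Pᵢˢᵃᵗ = 1.0634
Interpolating between 360.6 K and 363.0 K gives T ≈ 362.9 K.

T = 362.9 K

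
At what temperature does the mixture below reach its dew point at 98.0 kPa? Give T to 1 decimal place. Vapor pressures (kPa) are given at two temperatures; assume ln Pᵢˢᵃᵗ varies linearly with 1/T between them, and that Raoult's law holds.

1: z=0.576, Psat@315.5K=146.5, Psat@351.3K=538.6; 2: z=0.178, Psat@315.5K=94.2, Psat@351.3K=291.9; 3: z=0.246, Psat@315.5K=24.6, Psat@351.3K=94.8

Dew-point temperature: Σzᵢ·P/Pᵢˢᵃᵗ(T) = 1. Interpolate ln Pᵢˢᵃᵗ = aᵢ + bᵢ/T.
  T = 315.5 K: ΣzᵢP/Pᵢˢᵃᵗ = 1.5505
  T = 351.3 K: ΣzᵢP/Pᵢˢᵃᵗ = 0.4189
  T = 333.4 K: ΣzᵢP/Pᵢˢᵃᵗ = 0.7776
  T = 324.4 K: ΣzᵢP/Pᵢˢᵃᵗ = 1.0895
  T = 328.9 K: ΣzᵢP/Pᵢˢᵃᵗ = 0.9183
  T = 326.6 K: ΣzᵢP/Pᵢˢᵃᵗ = 1.0015
Interpolating between 326.6 K and 328.9 K gives T ≈ 326.6 K.

T = 326.6 K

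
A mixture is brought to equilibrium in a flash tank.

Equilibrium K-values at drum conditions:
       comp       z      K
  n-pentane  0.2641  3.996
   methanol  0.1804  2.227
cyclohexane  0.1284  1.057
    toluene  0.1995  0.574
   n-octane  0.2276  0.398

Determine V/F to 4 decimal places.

Material balance + equilibrium reduce to Σ zᵢ(Kᵢ−1)/(1+V/F(Kᵢ−1)) = 0.
Check two-phase: ΣzᵢKᵢ = 1.7979 > 1 and Σzᵢ/Kᵢ = 1.1880 > 1, so g(0) = 0.7979 > 0 and g(1) = -0.1880 < 0.
Newton–Raphson from V/F = 0.45:
  V/F = 0.4500: g = 0.19364, g' = -0.7536 → V/F = 0.7069
  V/F = 0.7069: g = 0.01920, g' = -0.6462 → V/F = 0.7366
Converged at V/F = 0.7366.

V/F = 0.7366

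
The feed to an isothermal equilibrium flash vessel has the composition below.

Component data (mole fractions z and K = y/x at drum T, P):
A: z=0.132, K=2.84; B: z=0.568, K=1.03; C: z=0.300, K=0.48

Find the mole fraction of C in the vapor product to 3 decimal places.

y_C = 0.167

Material balance + equilibrium reduce to Σ zᵢ(Kᵢ−1)/(1+ψ(Kᵢ−1)) = 0.
g(0) = ΣzᵢKᵢ − 1 = 0.104 and g(1) = 1 − Σzᵢ/Kᵢ = -0.223, so a root lies in (0, 1).
Iterate (Newton) starting at ψ = 0.32:
  ψ = 0.320: g = -0.0174, g' = -0.294 → ψ = 0.261
  ψ = 0.261: g = 0.0005, g' = -0.313 → ψ = 0.263
Converged at ψ = 0.263.
Compositions from xᵢ = zᵢ/(1+ψ(Kᵢ−1)), yᵢ = Kᵢxᵢ:
  A: x = 0.089, y = 0.253
  B: x = 0.564, y = 0.580
  C: x = 0.347, y = 0.167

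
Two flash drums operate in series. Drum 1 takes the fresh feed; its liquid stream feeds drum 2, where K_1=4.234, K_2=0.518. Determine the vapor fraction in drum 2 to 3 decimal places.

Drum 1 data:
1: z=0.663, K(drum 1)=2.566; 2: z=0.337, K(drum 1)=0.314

V/F (drum 2) = 0.417

Drum 1:
Material balance + equilibrium reduce to Σ zᵢ(Kᵢ−1)/(1+ψ₁(Kᵢ−1)) = 0.
Feasibility: ΣzᵢKᵢ = 1.807, Σzᵢ/Kᵢ = 1.332 — both > 1, two phases present.
Binary case is linear: z₁(K₁−1)(1+ψ₁(K₂−1)) + z₂(K₂−1)(1+ψ₁(K₁−1)) = 0
⇒ ψ₁ = [z₁(K₁−1)+z₂(K₂−1)] / [−(K₁−1)(K₂−1)] = 0.8071/1.0743 = 0.751
Drum-1 compositions:
  1: x = 0.305, y = 0.782
  2: x = 0.695, y = 0.218
Drum-2 feed = drum-1 liquid: z₂ = (0.3046, 0.6954).
Drum 2:
Material balance + equilibrium reduce to Σ zᵢ(Kᵢ−1)/(1+ψ₂(Kᵢ−1)) = 0.
Feasibility: ΣzᵢKᵢ = 1.650, Σzᵢ/Kᵢ = 1.414 — both > 1, two phases present.
Binary case is linear: z₁(K₁−1)(1+ψ₂(K₂−1)) + z₂(K₂−1)(1+ψ₂(K₁−1)) = 0
⇒ ψ₂ = [z₁(K₁−1)+z₂(K₂−1)] / [−(K₁−1)(K₂−1)] = 0.6500/1.5588 = 0.417
  1: x = 0.130, y = 0.549
  2: x = 0.870, y = 0.451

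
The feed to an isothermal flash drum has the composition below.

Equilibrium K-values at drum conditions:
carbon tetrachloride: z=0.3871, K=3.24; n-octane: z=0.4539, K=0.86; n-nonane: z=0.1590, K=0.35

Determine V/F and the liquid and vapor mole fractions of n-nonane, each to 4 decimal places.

V/F = 0.8422, x_n-nonane = 0.3513, y_n-nonane = 0.1230

Material balance + equilibrium reduce to Σ zᵢ(Kᵢ−1)/(1+V/F(Kᵢ−1)) = 0.
Feasibility: ΣzᵢKᵢ = 1.7002, Σzᵢ/Kᵢ = 1.1016 — both > 1, two phases present.
Newton–Raphson from V/F = 0.59:
  V/F = 0.5900: g = 0.13659, g' = -0.5477 → V/F = 0.8394
  V/F = 0.8394: g = 0.00160, g' = -0.5709 → V/F = 0.8422
Converged at V/F = 0.8422.
Compositions from xᵢ = zᵢ/(1+V/F(Kᵢ−1)), yᵢ = Kᵢxᵢ:
  carbon tetrachloride: x = 0.1341, y = 0.4345
  n-octane: x = 0.5146, y = 0.4425
  n-nonane: x = 0.3513, y = 0.1230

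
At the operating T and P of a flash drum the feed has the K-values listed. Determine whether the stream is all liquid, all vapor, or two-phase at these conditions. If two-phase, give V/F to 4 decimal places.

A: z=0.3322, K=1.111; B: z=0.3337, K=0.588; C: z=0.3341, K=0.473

all liquid

ΣzᵢKᵢ = 0.7233; Σzᵢ/Kᵢ = 1.5729.
Since ΣzᵢKᵢ < 1 the mixture is below its bubble point — single liquid phase.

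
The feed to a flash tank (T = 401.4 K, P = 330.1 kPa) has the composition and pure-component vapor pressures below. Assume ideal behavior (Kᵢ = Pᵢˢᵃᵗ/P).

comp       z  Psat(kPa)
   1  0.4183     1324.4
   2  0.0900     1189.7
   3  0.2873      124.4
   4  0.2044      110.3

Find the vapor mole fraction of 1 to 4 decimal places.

Raoult's law: Kᵢ = Pᵢˢᵃᵗ/P = Pᵢˢᵃᵗ/330.1.
  K_1 = 1324.4/330.1 = 4.012118, K_2 = 1189.7/330.1 = 3.604059, K_3 = 124.4/330.1 = 0.376855, K_4 = 110.3/330.1 = 0.334141
Rachford–Rice: g(V/F) = Σ zᵢ(Kᵢ−1)/(1+V/F(Kᵢ−1)) = 0.
g(0) = ΣzᵢKᵢ − 1 = 1.1792 and g(1) = 1 − Σzᵢ/Kᵢ = -0.5033, so a root lies in (0, 1).
Newton–Raphson from V/F = 0.5:
  V/F = 0.5000: g = 0.14049, g' = -1.1585 → V/F = 0.6213
  V/F = 0.6213: g = 0.00409, g' = -1.1100 → V/F = 0.6250
Converged at V/F = 0.6250.
Compositions from xᵢ = zᵢ/(1+V/F(Kᵢ−1)), yᵢ = Kᵢxᵢ:
  1: x = 0.1451, y = 0.5822
  2: x = 0.0343, y = 0.1235
  3: x = 0.4705, y = 0.1773
  4: x = 0.3501, y = 0.1170

y_1 = 0.5822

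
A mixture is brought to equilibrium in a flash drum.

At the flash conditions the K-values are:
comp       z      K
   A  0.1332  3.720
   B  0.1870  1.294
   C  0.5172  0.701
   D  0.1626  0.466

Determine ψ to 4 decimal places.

ψ = 0.2490

Iterate (Newton) starting at ψ = 0.5:
  ψ = 0.5000: g = -0.09883, g' = -0.3394 → ψ = 0.2088
  ψ = 0.2088: g = 0.02018, g' = -0.5265 → ψ = 0.2472
  ψ = 0.2472: g = 0.00089, g' = -0.4819 → ψ = 0.2490
Converged at ψ = 0.2490.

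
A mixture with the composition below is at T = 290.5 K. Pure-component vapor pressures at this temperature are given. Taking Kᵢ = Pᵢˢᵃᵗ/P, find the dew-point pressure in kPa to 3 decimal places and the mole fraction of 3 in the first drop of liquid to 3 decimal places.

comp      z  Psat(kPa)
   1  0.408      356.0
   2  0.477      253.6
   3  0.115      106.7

At the dew point ψ → 1, so Σzᵢ/Kᵢ = 1 with Kᵢ = Pᵢˢᵃᵗ/P ⇒ 1/P = Σzᵢ/Pᵢˢᵃᵗ.
1/P = 0.408/356.0 + 0.477/253.6 + 0.115/106.7 = 0.004105 ⇒ P = 243.619 kPa
xᵢ = zᵢP/Pᵢˢᵃᵗ ⇒ x_3 = 0.115·243.619/106.7 = 0.263

Pdew = 243.619 kPa, x_3 = 0.263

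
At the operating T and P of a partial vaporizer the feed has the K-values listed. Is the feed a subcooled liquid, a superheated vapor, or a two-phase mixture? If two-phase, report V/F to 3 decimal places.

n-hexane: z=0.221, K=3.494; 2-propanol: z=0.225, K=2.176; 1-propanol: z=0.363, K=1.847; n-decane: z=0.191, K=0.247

ΣzᵢKᵢ = 1.979; Σzᵢ/Kᵢ = 1.136.
Both exceed 1, so a two-phase solution exists.
Iterate (Newton) starting at ψ = 0.5:
  ψ = 0.500: g = 0.3972, g' = -0.803 → ψ = 0.995
  ψ = 0.995: g = -0.1261, g' = -1.977 → ψ = 0.931
  ψ = 0.931: g = -0.0170, g' = -1.489 → ψ = 0.920
  ψ = 0.920: g = -0.0004, g' = -1.426 → ψ = 0.919
Converged at ψ = 0.919.

two-phase, V/F = 0.919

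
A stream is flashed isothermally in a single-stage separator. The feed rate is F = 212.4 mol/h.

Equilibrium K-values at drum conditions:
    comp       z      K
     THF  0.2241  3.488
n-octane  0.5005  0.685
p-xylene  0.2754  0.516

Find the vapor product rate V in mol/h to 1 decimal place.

V = 60.0 mol/h

Rachford–Rice: g(ψ) = Σ zᵢ(Kᵢ−1)/(1+ψ(Kᵢ−1)) = 0.
Check two-phase: ΣzᵢKᵢ = 1.2666 > 1 and Σzᵢ/Kᵢ = 1.3286 > 1, so g(0) = 0.2666 > 0 and g(1) = -0.3286 < 0.
Newton–Raphson from ψ = 0.6:
  ψ = 0.6000: g = -0.15857, g' = -0.4269 → ψ = 0.2285
  ψ = 0.2285: g = 0.03571, g' = -0.7030 → ψ = 0.2793
  ψ = 0.2793: g = 0.00197, g' = -0.6289 → ψ = 0.2824
Converged at ψ = 0.2824.
Then V = ψ·F = 0.2824·212.4 = 60.0 mol/h and L = F − V = 152.4 mol/h.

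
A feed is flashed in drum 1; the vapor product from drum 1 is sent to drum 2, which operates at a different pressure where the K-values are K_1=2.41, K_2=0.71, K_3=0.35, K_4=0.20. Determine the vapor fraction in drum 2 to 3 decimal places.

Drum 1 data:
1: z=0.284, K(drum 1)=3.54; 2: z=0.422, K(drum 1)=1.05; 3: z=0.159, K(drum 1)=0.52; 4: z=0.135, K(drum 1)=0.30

V/F (drum 2) = 0.401

Drum 1:
Rachford–Rice: g(ψ₁) = Σ zᵢ(Kᵢ−1)/(1+ψ₁(Kᵢ−1)) = 0.
g(0) = ΣzᵢKᵢ − 1 = 0.572 and g(1) = 1 − Σzᵢ/Kᵢ = -0.238, so a root lies in (0, 1).
Newton iteration, ψ₁⁰ = 0.5:
  ψ₁ = 0.500: g = 0.0926, g' = -0.577 → ψ₁ = 0.661
  ψ₁ = 0.661: g = 0.0023, g' = -0.564 → ψ₁ = 0.665
Converged at ψ₁ = 0.665.
Drum-1 compositions:
  1: x = 0.106, y = 0.374
  2: x = 0.408, y = 0.429
  3: x = 0.233, y = 0.121
  4: x = 0.252, y = 0.076
Drum-2 feed = drum-1 vapor: z₂ = (0.3740, 0.4288, 0.1214, 0.0757).
Drum 2:
Newton–Raphson from ψ₂ = 0.5:
  ψ₂ = 0.500: g = -0.0540, g' = -0.552 → ψ₂ = 0.402
  ψ₂ = 0.402: g = -0.0004, g' = -0.548 → ψ₂ = 0.401
Converged at ψ₂ = 0.401.
  1: x = 0.239, y = 0.576
  2: x = 0.485, y = 0.345
  3: x = 0.164, y = 0.057
  4: x = 0.112, y = 0.022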